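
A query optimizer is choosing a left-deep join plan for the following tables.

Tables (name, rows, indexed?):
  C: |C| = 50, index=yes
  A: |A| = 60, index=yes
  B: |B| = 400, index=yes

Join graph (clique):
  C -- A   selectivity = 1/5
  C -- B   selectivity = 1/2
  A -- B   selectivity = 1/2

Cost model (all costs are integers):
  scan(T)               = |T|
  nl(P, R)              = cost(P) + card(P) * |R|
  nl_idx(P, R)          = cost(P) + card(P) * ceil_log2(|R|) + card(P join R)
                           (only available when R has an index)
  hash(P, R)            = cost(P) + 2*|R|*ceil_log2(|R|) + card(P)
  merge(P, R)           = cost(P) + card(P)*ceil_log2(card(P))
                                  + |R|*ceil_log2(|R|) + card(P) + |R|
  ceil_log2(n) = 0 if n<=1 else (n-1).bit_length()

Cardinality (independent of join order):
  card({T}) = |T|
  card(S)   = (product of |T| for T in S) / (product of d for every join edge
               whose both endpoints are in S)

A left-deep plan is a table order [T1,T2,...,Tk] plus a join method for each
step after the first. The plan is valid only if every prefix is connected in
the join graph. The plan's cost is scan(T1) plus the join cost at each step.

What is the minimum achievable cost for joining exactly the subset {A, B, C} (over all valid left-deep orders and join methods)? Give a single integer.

Selinger DP over subsets of {A,B,C}:
  {C}: scan cost=50, card=50
  {A}: scan cost=60, card=60
  {B}: scan cost=400, card=400
  {AC}: card=600; try (C,hash)→720, (A,hash)→820, (A,merge)→820, (C,merge)→830, (A,nl_idx)→950, (C,nl_idx)→1020 …(+2); best=720 via (C,hash)
  {BC}: card=10000; try (C,hash)→1400, (B,merge)→4400, (C,merge)→4750, (B,hash)→7300, (B,nl_idx)→10500, (C,nl_idx)→12800 …(+2); best=1400 via (C,hash)
  {AB}: card=12000; try (A,hash)→1520, (B,merge)→4480, (A,merge)→4820, (B,hash)→7320, (B,nl_idx)→12600, (A,nl_idx)→14800 …(+2); best=1520 via (A,hash)
  {ABC}: card=60000; try (B,hash)→8520, (B,merge)→11320, (A,hash)→12120, (C,hash)→14120, (B,nl_idx)→66120, (A,nl_idx)→121400 …(+6); best=8520 via (B,hash)

8520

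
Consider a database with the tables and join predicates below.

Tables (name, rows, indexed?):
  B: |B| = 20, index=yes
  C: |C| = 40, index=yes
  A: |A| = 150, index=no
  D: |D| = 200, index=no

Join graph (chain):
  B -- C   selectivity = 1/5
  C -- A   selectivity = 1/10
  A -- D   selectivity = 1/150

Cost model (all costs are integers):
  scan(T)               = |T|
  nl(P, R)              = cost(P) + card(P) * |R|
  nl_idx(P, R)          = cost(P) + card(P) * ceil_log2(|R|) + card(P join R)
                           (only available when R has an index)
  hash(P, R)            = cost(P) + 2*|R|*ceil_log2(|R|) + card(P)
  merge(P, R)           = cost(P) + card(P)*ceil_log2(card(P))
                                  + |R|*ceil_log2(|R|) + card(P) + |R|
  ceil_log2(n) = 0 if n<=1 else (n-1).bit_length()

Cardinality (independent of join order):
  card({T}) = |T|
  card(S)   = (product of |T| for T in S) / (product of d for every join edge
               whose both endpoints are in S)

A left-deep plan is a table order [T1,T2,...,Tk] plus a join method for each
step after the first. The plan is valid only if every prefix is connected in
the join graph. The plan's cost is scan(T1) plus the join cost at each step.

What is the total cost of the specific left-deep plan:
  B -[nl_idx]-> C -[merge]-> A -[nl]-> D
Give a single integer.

step 1: scan B: cost=20, card=20
step 2: join C via nl_idx
    card(P join C) = 20*40/(5) = 160
    cost = 20 + 20*6 + 160 = 300
step 3: join A via merge
    card(P join A) = 160*150/(10) = 2400
    cost = 300 + 160*8 + 150*8 + 160 + 150 = 3090
step 4: join D via nl
    card(P join D) = 2400*200/(150) = 3200
    cost = 3090 + 2400*200 = 483090

483090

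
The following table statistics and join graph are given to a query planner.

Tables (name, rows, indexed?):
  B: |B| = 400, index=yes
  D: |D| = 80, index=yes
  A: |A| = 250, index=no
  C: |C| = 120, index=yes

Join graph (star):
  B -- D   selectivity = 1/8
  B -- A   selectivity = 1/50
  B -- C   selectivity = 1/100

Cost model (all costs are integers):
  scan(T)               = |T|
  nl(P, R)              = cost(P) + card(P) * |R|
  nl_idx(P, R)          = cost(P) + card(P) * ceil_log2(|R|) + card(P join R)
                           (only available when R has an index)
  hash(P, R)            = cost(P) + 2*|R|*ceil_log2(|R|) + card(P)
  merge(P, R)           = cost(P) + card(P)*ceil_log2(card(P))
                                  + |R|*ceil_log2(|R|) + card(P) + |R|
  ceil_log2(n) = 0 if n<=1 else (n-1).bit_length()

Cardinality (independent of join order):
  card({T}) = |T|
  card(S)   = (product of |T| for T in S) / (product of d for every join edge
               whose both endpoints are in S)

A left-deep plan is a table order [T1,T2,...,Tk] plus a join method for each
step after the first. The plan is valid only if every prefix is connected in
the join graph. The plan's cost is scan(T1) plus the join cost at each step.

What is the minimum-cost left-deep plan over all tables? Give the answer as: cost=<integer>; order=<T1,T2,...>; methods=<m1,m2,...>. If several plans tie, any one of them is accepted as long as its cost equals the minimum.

Selinger DP (subsets sized 1..n):
  {B}: scan cost=400, card=400
  {D}: scan cost=80, card=80
  {A}: scan cost=250, card=250
  {C}: scan cost=120, card=120
  {BD}: card=4000; try (D,hash)→1920, (B,merge)→4720, (B,nl_idx)→4800, (D,merge)→5040, (D,nl_idx)→7200, (B,hash)→7360 …(+2); best=1920 via (D,hash)
  {AB}: card=2000; try (B,nl_idx)→4500, (A,hash)→4800, (B,merge)→6500, (A,merge)→6650, (B,hash)→7700, (B,nl)→100250 …(+1); best=4500 via (B,nl_idx)
  {BC}: card=480; try (B,nl_idx)→1680, (C,hash)→2480, (C,nl_idx)→3680, (B,merge)→5080, (C,merge)→5360, (B,hash)→7440 …(+2); best=1680 via (B,nl_idx)
  {ABD}: card=20000; try (D,hash)→7620, (A,hash)→9920, (D,merge)→29140, (D,nl_idx)→38500, (A,merge)→56170, (D,nl)→164500 …(+1); best=7620 via (D,hash)
  {BCD}: card=4800; try (D,hash)→3280, (D,merge)→7120, (C,hash)→7600, (D,nl_idx)→9840, (C,nl_idx)→34720, (D,nl)→40080 …(+2); best=3280 via (D,hash)
  {ABC}: card=2400; try (A,hash)→6160, (C,hash)→8180, (A,merge)→8730, (C,nl_idx)→20900, (C,merge)→29460, (A,nl)→121680 …(+1); best=6160 via (A,hash)
  {ABCD}: card=24000; try (D,hash)→9680, (A,hash)→12080, (C,hash)→29300, (D,merge)→38000, (D,nl_idx)→46960, (A,merge)→72730 …(+5); best=9680 via (D,hash)

cost=9680; order=C,B,A,D; methods=nl_idx,hash,hash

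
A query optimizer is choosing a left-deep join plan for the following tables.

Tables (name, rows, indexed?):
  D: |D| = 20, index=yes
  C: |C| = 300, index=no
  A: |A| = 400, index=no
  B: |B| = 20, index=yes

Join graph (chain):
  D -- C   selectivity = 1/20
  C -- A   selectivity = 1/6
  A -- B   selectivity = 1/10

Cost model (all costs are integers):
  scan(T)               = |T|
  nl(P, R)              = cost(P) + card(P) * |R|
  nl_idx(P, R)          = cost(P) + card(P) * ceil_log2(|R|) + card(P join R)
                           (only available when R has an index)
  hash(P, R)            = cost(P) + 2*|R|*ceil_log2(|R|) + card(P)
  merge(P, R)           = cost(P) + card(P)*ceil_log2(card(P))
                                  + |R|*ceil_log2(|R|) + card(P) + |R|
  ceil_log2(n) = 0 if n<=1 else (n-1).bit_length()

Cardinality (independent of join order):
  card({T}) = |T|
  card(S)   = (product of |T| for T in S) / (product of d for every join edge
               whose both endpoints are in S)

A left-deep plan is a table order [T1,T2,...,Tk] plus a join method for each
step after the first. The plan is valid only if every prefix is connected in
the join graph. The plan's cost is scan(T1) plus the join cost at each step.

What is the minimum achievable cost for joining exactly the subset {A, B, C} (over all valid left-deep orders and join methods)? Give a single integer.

Selinger DP over subsets of {A,B,C}:
  {C}: scan cost=300, card=300
  {A}: scan cost=400, card=400
  {B}: scan cost=20, card=20
  {AC}: card=20000; try (C,hash)→6200, (A,merge)→7300, (C,merge)→7400, (A,hash)→7800, (A,nl)→120300, (C,nl)→120400; best=6200 via (C,hash)
  {AB}: card=800; try (B,hash)→1000, (B,nl_idx)→3200, (A,merge)→4140, (B,merge)→4520, (A,hash)→7240, (A,nl)→8020 …(+1); best=1000 via (B,hash)
  {ABC}: card=40000; try (C,hash)→7200, (C,merge)→12800, (B,hash)→26400, (B,nl_idx)→146200, (C,nl)→241000, (B,merge)→326320 …(+1); best=7200 via (C,hash)

7200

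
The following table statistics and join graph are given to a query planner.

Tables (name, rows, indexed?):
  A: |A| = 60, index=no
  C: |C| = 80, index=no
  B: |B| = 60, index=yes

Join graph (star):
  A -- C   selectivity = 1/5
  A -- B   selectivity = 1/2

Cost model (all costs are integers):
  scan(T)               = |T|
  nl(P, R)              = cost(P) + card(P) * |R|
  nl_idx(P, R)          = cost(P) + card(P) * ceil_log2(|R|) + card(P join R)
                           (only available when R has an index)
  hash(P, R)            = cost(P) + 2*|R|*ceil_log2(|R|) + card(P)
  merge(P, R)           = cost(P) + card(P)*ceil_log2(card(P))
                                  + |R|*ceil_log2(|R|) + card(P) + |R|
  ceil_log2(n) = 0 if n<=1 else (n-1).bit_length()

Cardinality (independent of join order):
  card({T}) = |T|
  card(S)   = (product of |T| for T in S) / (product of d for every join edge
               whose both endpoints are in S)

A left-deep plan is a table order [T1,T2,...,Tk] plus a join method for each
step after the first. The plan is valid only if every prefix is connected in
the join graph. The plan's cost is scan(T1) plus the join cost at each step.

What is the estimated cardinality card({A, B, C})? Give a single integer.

28800

Tables in S: A(60), B(60), C(80)
Edges inside S: A-C(d=5), A-B(d=2)
numerator = 60 * 60 * 80 = 288000
denominator = 5 * 2 = 10
card(S) = 288000 / 10 = 28800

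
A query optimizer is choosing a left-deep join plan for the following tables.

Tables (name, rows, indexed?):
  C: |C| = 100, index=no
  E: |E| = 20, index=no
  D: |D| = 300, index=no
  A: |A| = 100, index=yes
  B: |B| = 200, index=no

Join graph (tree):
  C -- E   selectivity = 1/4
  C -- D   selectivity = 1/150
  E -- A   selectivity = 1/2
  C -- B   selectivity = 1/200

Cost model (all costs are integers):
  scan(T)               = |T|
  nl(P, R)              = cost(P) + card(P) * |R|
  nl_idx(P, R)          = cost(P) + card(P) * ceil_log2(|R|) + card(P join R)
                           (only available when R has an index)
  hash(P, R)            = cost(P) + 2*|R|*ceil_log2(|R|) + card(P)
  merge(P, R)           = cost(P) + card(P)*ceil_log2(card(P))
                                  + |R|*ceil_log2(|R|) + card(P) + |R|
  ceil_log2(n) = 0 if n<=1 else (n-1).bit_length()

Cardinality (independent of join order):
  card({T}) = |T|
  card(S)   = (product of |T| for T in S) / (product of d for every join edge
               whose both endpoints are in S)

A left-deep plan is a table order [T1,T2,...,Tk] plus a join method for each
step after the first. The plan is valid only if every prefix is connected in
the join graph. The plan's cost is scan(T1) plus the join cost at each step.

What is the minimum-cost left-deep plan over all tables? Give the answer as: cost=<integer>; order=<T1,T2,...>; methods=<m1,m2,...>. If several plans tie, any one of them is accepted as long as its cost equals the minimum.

Selinger DP (subsets sized 1..n):
  {C}: scan cost=100, card=100
  {E}: scan cost=20, card=20
  {D}: scan cost=300, card=300
  {A}: scan cost=100, card=100
  {B}: scan cost=200, card=200
  {CE}: card=500; try (E,hash)→400, (C,merge)→940, (E,merge)→1020, (C,hash)→1440, (C,nl)→2020, (E,nl)→2100; best=400 via (E,hash)
  {CD}: card=200; try (C,hash)→2000, (D,merge)→3900, (C,merge)→4100, (D,hash)→5600, (D,nl)→30100, (C,nl)→30300; best=2000 via (C,hash)
  {BC}: card=100; try (C,hash)→1800, (B,merge)→2700, (C,merge)→2800, (B,hash)→3400, (B,nl)→20100, (C,nl)→20200; best=1800 via (C,hash)
  {AE}: card=1000; try (E,hash)→400, (A,merge)→940, (E,merge)→1020, (A,nl_idx)→1160, (A,hash)→1440, (A,nl)→2020 …(+1); best=400 via (E,hash)
  {CDE}: card=1000; try (E,hash)→2400, (E,merge)→3920, (E,nl)→6000, (D,hash)→6300, (D,merge)→8400, (D,nl)→150400; best=2400 via (E,hash)
  {ACE}: card=25000; try (A,hash)→2300, (C,hash)→2800, (A,merge)→6200, (C,merge)→12200, (A,nl_idx)→28900, (A,nl)→50400 …(+1); best=2300 via (A,hash)
  {BCE}: card=500; try (E,hash)→2100, (E,merge)→2720, (E,nl)→3800, (B,hash)→4100, (B,merge)→7200, (B,nl)→100400; best=2100 via (E,hash)
  {BCD}: card=200; try (B,hash)→5400, (D,merge)→5600, (B,merge)→5600, (D,hash)→7300, (D,nl)→31800, (B,nl)→42000; best=5400 via (B,hash)
  {ACDE}: card=50000; try (A,hash)→4800, (A,merge)→14200, (D,hash)→32700, (A,nl_idx)→59400, (A,nl)→102400, (D,merge)→405300 …(+1); best=4800 via (A,hash)
  {BCDE}: card=1000; try (E,hash)→5800, (B,hash)→6600, (E,merge)→7320, (D,hash)→8000, (E,nl)→9400, (D,merge)→10100 …(+3); best=5800 via (E,hash)
  {ABCE}: card=25000; try (A,hash)→4000, (A,merge)→7900, (B,hash)→30500, (A,nl_idx)→30600, (A,nl)→52100, (B,merge)→404100 …(+1); best=4000 via (A,hash)
  {ABCDE}: card=50000; try (A,hash)→8200, (A,merge)→17600, (D,hash)→34400, (B,hash)→58000, (A,nl_idx)→62800, (A,nl)→105800 …(+4); best=8200 via (A,hash)

cost=8200; order=D,C,B,E,A; methods=hash,hash,hash,hash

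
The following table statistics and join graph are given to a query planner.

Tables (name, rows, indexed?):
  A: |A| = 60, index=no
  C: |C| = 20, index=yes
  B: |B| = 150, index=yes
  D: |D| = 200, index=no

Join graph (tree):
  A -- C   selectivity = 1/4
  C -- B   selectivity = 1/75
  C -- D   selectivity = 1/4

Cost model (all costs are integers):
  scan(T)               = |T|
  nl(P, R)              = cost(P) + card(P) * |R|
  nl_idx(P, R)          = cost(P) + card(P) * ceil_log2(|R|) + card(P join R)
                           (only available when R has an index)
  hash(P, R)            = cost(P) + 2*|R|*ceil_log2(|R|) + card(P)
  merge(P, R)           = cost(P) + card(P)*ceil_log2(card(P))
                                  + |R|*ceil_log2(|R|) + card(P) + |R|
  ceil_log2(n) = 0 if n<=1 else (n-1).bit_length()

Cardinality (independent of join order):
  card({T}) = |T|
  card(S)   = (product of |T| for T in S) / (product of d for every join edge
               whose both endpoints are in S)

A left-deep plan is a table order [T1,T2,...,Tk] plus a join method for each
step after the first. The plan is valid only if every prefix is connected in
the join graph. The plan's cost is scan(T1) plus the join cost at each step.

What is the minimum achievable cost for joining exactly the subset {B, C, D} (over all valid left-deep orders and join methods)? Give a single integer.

Selinger DP over subsets of {B,C,D}:
  {C}: scan cost=20, card=20
  {B}: scan cost=150, card=150
  {D}: scan cost=200, card=200
  {BC}: card=40; try (B,nl_idx)→220, (C,hash)→500, (C,nl_idx)→940, (B,merge)→1490, (C,merge)→1620, (B,hash)→2440 …(+2); best=220 via (B,nl_idx)
  {CD}: card=1000; try (C,hash)→600, (D,merge)→1940, (C,merge)→2120, (C,nl_idx)→2200, (D,hash)→3240, (D,nl)→4020 …(+1); best=600 via (C,hash)
  {BCD}: card=2000; try (D,merge)→2300, (D,hash)→3460, (B,hash)→4000, (D,nl)→8220, (B,nl_idx)→10600, (B,merge)→12950 …(+1); best=2300 via (D,merge)

2300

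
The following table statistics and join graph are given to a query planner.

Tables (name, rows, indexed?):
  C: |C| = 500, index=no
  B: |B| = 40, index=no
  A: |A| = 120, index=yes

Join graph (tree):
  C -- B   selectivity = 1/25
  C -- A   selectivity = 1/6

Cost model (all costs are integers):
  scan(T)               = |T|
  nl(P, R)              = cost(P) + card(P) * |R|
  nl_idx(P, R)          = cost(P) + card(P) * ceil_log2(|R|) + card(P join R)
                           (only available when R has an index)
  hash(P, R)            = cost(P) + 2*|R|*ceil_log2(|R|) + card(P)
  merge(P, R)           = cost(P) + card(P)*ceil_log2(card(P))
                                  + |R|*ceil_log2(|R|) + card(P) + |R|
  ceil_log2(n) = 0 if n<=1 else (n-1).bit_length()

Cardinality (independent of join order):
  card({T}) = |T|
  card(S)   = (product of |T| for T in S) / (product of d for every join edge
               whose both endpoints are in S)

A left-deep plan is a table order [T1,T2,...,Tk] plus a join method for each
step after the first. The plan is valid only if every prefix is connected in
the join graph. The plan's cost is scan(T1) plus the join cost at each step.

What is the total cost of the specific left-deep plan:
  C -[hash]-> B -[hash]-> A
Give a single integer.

3960

step 1: scan C: cost=500, card=500
step 2: join B via hash
    card(P join B) = 500*40/(25) = 800
    cost = 500 + 2*40*6 + 500 = 1480
step 3: join A via hash
    card(P join A) = 800*120/(6) = 16000
    cost = 1480 + 2*120*7 + 800 = 3960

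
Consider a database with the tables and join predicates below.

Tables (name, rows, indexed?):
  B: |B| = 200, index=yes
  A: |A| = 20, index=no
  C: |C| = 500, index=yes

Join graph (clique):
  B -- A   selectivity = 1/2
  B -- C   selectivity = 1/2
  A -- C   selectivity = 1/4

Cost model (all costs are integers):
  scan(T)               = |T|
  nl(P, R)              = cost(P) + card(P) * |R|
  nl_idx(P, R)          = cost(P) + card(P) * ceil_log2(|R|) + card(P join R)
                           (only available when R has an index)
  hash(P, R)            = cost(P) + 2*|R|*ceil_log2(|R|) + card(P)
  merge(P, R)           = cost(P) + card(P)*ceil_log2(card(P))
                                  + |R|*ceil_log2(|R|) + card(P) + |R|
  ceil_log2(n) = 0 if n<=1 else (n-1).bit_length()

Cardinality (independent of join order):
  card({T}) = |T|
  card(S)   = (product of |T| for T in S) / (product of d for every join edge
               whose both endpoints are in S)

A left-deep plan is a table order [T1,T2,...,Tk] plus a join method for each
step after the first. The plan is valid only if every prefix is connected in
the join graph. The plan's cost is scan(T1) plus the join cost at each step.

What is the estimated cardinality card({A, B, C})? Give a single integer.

Tables in S: A(20), B(200), C(500)
Edges inside S: B-A(d=2), B-C(d=2), A-C(d=4)
numerator = 20 * 200 * 500 = 2000000
denominator = 2 * 2 * 4 = 16
card(S) = 2000000 / 16 = 125000

125000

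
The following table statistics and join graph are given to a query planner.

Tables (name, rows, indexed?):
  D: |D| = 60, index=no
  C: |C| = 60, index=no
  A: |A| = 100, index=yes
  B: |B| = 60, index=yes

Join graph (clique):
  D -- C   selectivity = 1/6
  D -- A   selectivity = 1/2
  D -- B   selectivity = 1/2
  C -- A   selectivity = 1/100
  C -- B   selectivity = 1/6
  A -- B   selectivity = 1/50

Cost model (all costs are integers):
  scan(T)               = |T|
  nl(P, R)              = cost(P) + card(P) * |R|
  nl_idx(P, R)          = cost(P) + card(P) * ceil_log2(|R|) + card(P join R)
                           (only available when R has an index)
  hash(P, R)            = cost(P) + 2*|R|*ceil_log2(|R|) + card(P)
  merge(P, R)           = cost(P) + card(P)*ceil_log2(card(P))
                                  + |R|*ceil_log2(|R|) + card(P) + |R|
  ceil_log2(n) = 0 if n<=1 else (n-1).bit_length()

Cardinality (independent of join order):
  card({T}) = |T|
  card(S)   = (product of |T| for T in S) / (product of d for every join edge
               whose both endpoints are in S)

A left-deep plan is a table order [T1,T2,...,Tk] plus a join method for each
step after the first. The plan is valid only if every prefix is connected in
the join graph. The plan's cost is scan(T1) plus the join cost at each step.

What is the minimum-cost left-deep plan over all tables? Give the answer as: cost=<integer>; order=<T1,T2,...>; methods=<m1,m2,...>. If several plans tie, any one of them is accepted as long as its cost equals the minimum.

Selinger DP (subsets sized 1..n):
  {D}: scan cost=60, card=60
  {C}: scan cost=60, card=60
  {A}: scan cost=100, card=100
  {B}: scan cost=60, card=60
  {CD}: card=600; try (D,hash)→840, (C,hash)→840, (D,merge)→900, (C,merge)→900, (D,nl)→3660, (C,nl)→3660; best=840 via (D,hash)
  {AD}: card=3000; try (D,hash)→920, (A,merge)→1280, (D,merge)→1320, (A,hash)→1520, (A,nl_idx)→3480, (A,nl)→6060 …(+1); best=920 via (D,hash)
  {BD}: card=1800; try (D,hash)→840, (B,hash)→840, (D,merge)→900, (B,merge)→900, (B,nl_idx)→2220, (D,nl)→3660 …(+1); best=840 via (D,hash)
  {AC}: card=60; try (A,nl_idx)→540, (C,hash)→920, (A,merge)→1280, (C,merge)→1320, (A,hash)→1520, (A,nl)→6060 …(+1); best=540 via (A,nl_idx)
  {BC}: card=600; try (C,hash)→840, (B,hash)→840, (C,merge)→900, (B,merge)→900, (B,nl_idx)→1020, (C,nl)→3660 …(+1); best=840 via (C,hash)
  {AB}: card=120; try (A,nl_idx)→600, (B,nl_idx)→820, (B,hash)→920, (A,merge)→1280, (B,merge)→1320, (A,hash)→1520 …(+2); best=600 via (A,nl_idx)
  {ACD}: card=300; try (D,hash)→1320, (D,merge)→1380, (A,hash)→2840, (D,nl)→4140, (C,hash)→4640, (A,nl_idx)→5340 …(+4); best=1320 via (D,hash)
  {BCD}: card=3000; try (D,hash)→2160, (B,hash)→2160, (C,hash)→3360, (B,nl_idx)→7440, (D,merge)→7860, (B,merge)→7860 …(+4); best=2160 via (D,hash)
  {ABD}: card=1800; try (D,hash)→1440, (D,merge)→1980, (A,hash)→4040, (B,hash)→4640, (D,nl)→7800, (A,nl_idx)→15240 …(+5); best=1440 via (D,hash)
  {ABC}: card=12; try (B,nl_idx)→912, (B,hash)→1320, (B,merge)→1380, (C,hash)→1440, (C,merge)→1980, (A,hash)→2840 …(+5); best=912 via (B,nl_idx)
  {ABCD}: card=30; try (D,merge)→1392, (D,nl)→1632, (D,hash)→1644, (B,hash)→2340, (B,nl_idx)→3150, (C,hash)→3960 …(+8); best=1392 via (D,merge)

cost=1392; order=C,A,B,D; methods=nl_idx,nl_idx,merge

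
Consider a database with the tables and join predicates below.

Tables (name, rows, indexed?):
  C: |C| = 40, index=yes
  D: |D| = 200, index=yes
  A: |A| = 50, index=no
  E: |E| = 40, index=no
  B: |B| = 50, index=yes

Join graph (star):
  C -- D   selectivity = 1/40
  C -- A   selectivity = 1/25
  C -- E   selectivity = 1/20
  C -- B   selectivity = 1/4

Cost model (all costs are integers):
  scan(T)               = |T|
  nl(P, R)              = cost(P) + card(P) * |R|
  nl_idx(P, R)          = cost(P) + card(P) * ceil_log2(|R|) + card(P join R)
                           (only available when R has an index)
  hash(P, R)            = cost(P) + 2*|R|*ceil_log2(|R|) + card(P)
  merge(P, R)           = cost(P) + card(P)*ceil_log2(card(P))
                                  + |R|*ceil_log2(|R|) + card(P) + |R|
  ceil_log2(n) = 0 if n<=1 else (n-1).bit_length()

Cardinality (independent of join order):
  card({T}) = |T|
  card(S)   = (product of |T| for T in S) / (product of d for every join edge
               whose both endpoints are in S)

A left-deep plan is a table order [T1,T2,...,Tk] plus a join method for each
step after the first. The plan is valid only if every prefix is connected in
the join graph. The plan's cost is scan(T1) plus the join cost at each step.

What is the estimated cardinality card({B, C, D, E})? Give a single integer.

Tables in S: B(50), C(40), D(200), E(40)
Edges inside S: C-D(d=40), C-E(d=20), C-B(d=4)
numerator = 50 * 40 * 200 * 40 = 16000000
denominator = 40 * 20 * 4 = 3200
card(S) = 16000000 / 3200 = 5000

5000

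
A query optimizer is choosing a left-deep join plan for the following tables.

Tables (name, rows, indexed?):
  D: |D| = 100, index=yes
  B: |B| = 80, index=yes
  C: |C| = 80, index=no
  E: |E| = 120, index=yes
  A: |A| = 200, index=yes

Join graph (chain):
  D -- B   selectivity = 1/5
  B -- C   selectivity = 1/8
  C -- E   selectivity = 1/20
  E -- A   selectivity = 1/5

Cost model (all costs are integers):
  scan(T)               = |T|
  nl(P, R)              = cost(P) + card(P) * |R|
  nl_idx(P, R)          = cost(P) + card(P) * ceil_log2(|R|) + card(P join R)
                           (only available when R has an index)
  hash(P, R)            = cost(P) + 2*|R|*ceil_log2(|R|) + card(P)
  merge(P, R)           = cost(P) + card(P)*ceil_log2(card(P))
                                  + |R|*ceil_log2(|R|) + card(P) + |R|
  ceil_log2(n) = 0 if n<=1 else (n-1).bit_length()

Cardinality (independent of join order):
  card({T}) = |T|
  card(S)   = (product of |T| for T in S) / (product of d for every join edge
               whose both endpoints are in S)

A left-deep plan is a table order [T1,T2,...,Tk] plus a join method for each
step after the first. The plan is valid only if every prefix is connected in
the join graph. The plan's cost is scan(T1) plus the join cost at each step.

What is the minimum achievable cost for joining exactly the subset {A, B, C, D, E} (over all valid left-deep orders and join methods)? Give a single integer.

108120

Selinger DP over subsets of {A,B,C,D,E}:
  {D}: scan cost=100, card=100
  {B}: scan cost=80, card=80
  {C}: scan cost=80, card=80
  {E}: scan cost=120, card=120
  {A}: scan cost=200, card=200
  {BD}: card=1600; try (B,hash)→1320, (D,merge)→1520, (B,merge)→1540, (D,hash)→1560, (D,nl_idx)→2240, (B,nl_idx)→2400 …(+2); best=1320 via (B,hash)
  {BC}: card=800; try (C,hash)→1280, (B,hash)→1280, (C,merge)→1360, (B,merge)→1360, (B,nl_idx)→1440, (C,nl)→6480 …(+1); best=1280 via (C,hash)
  {CE}: card=480; try (E,nl_idx)→1120, (C,hash)→1360, (E,merge)→1680, (C,merge)→1720, (E,hash)→1840, (E,nl)→9680 …(+1); best=1120 via (E,nl_idx)
  {AE}: card=4800; try (E,hash)→2080, (A,merge)→2880, (E,merge)→2960, (A,hash)→3440, (A,nl_idx)→5880, (E,nl_idx)→6400 …(+2); best=2080 via (E,hash)
  {BCD}: card=16000; try (D,hash)→3480, (C,hash)→4040, (D,merge)→10880, (C,merge)→21160, (D,nl_idx)→22880, (D,nl)→81280 …(+1); best=3480 via (D,hash)
  {BCE}: card=4800; try (B,hash)→2720, (E,hash)→3760, (B,merge)→6560, (B,nl_idx)→9280, (E,merge)→11040, (E,nl_idx)→11680 …(+2); best=2720 via (B,hash)
  {ACE}: card=19200; try (A,hash)→4800, (A,merge)→7720, (C,hash)→8000, (A,nl_idx)→24160, (C,merge)→69920, (A,nl)→97120 …(+1); best=4800 via (A,hash)
  {BCDE}: card=96000; try (D,hash)→8920, (E,hash)→21160, (D,merge)→70720, (D,nl_idx)→132320, (E,nl_idx)→211480, (E,merge)→244440 …(+2); best=8920 via (D,hash)
  {ABCE}: card=192000; try (A,hash)→10720, (B,hash)→25120, (A,merge)→71720, (A,nl_idx)→233120, (B,merge)→312640, (B,nl_idx)→331200 …(+2); best=10720 via (A,hash)
  {ABCDE}: card=3840000; try (A,hash)→108120, (D,hash)→204120, (A,merge)→1738720, (D,merge)→3659520, (A,nl_idx)→4616920, (D,nl_idx)→5194720 …(+2); best=108120 via (A,hash)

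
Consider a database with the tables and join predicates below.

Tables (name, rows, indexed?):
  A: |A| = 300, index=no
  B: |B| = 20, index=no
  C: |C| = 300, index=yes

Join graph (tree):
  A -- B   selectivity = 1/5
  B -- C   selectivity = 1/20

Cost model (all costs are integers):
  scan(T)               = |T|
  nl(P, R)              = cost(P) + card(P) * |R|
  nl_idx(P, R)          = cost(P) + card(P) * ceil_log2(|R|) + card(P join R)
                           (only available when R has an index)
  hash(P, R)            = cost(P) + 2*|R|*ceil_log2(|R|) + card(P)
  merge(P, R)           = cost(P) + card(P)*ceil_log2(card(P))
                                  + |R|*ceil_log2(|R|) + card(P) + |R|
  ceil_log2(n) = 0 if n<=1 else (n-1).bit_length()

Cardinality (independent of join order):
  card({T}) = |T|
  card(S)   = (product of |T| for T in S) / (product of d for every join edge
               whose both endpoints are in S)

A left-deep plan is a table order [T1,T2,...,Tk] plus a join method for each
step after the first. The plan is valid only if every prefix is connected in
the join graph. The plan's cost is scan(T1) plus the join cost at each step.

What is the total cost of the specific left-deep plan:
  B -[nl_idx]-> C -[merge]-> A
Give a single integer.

6500

step 1: scan B: cost=20, card=20
step 2: join C via nl_idx
    card(P join C) = 20*300/(20) = 300
    cost = 20 + 20*9 + 300 = 500
step 3: join A via merge
    card(P join A) = 300*300/(5) = 18000
    cost = 500 + 300*9 + 300*9 + 300 + 300 = 6500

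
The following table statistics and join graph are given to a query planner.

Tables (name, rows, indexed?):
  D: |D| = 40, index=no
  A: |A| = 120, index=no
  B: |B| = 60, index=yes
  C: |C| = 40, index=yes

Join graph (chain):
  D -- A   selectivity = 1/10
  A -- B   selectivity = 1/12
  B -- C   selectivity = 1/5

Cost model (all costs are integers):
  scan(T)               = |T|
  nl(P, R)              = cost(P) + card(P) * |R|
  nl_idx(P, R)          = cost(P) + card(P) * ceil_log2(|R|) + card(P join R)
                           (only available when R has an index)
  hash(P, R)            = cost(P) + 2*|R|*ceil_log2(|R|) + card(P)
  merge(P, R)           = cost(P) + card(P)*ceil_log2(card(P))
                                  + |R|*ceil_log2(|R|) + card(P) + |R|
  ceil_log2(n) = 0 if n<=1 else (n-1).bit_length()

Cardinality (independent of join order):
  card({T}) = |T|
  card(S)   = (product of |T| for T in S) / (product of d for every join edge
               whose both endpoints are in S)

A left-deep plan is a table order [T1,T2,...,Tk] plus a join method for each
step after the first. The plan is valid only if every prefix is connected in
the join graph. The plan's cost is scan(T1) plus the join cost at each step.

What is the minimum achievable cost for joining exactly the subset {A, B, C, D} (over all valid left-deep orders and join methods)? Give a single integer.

Selinger DP over subsets of {A,B,C,D}:
  {D}: scan cost=40, card=40
  {A}: scan cost=120, card=120
  {B}: scan cost=60, card=60
  {C}: scan cost=40, card=40
  {AD}: card=480; try (D,hash)→720, (A,merge)→1280, (D,merge)→1360, (A,hash)→1760, (A,nl)→4840, (D,nl)→4920; best=720 via (D,hash)
  {AB}: card=600; try (B,hash)→960, (B,nl_idx)→1440, (A,merge)→1440, (B,merge)→1500, (A,hash)→1800, (A,nl)→7260 …(+1); best=960 via (B,hash)
  {BC}: card=480; try (C,hash)→600, (B,merge)→740, (C,merge)→760, (B,nl_idx)→760, (B,hash)→800, (C,nl_idx)→900 …(+2); best=600 via (C,hash)
  {ABD}: card=2400; try (B,hash)→1920, (D,hash)→2040, (B,merge)→5940, (B,nl_idx)→6000, (D,merge)→7840, (D,nl)→24960 …(+1); best=1920 via (B,hash)
  {ABC}: card=4800; try (C,hash)→2040, (A,hash)→2760, (A,merge)→6360, (C,merge)→7840, (C,nl_idx)→9360, (C,nl)→24960 …(+1); best=2040 via (C,hash)
  {ABCD}: card=19200; try (C,hash)→4800, (D,hash)→7320, (C,merge)→33400, (C,nl_idx)→35520, (D,merge)→69520, (C,nl)→97920 …(+1); best=4800 via (C,hash)

4800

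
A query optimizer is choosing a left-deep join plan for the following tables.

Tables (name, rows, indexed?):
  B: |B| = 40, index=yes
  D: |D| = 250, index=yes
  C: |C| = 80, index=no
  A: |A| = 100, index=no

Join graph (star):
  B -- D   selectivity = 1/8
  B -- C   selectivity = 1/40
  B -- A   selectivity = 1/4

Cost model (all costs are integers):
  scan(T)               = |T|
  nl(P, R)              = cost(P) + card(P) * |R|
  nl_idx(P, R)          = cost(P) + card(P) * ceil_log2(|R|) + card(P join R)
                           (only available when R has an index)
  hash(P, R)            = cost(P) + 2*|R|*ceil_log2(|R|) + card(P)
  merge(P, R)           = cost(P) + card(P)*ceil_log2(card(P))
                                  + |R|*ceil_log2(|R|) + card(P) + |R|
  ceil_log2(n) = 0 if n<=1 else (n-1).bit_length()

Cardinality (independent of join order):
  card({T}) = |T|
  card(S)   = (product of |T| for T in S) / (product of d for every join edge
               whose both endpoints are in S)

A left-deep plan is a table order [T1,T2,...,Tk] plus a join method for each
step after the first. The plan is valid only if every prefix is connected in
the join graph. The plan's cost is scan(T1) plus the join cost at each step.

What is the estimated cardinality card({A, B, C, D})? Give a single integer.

Tables in S: A(100), B(40), C(80), D(250)
Edges inside S: B-D(d=8), B-C(d=40), B-A(d=4)
numerator = 100 * 40 * 80 * 250 = 80000000
denominator = 8 * 40 * 4 = 1280
card(S) = 80000000 / 1280 = 62500

62500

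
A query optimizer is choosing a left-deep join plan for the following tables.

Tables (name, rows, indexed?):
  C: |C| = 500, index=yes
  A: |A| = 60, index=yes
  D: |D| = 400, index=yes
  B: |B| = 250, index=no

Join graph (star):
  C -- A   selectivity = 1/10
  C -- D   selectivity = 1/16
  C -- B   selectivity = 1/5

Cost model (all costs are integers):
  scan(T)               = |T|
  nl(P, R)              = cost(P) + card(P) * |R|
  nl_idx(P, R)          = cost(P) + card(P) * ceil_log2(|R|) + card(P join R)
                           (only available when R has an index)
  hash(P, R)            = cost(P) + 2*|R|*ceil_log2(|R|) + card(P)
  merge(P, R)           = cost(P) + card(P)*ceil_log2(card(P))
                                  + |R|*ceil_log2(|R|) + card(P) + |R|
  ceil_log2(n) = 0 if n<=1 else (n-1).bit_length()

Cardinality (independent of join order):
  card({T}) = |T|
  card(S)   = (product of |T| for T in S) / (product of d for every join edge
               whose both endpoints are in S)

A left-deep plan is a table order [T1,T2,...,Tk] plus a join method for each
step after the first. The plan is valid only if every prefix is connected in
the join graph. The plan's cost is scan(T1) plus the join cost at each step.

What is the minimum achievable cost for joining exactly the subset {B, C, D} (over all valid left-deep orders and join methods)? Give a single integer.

Selinger DP over subsets of {B,C,D}:
  {C}: scan cost=500, card=500
  {D}: scan cost=400, card=400
  {B}: scan cost=250, card=250
  {CD}: card=12500; try (D,hash)→8200, (C,merge)→9400, (D,merge)→9500, (C,hash)→9800, (C,nl_idx)→16500, (D,nl_idx)→17500 …(+2); best=8200 via (D,hash)
  {BC}: card=25000; try (B,hash)→5000, (C,merge)→7500, (B,merge)→7750, (C,hash)→9500, (C,nl_idx)→27500, (C,nl)→125250 …(+1); best=5000 via (B,hash)
  {BCD}: card=625000; try (B,hash)→24700, (D,hash)→37200, (B,merge)→197950, (D,merge)→409000, (D,nl_idx)→855000, (B,nl)→3133200 …(+1); best=24700 via (B,hash)

24700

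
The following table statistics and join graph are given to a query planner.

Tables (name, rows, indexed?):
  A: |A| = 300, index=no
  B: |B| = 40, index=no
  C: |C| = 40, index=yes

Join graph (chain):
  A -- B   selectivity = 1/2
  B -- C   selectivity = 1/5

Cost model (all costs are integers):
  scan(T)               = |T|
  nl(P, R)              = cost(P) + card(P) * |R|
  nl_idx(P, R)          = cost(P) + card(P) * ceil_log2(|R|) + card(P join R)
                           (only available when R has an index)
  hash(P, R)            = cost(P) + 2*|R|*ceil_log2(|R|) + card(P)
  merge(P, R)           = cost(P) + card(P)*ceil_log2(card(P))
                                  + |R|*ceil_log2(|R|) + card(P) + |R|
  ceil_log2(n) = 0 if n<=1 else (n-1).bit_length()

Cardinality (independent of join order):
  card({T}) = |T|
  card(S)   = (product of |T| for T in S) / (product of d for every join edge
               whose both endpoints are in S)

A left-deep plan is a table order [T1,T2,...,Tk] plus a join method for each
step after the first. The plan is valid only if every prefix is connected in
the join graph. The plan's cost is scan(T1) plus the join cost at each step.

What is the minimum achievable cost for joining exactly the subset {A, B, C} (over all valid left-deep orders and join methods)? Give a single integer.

6280

Selinger DP over subsets of {A,B,C}:
  {A}: scan cost=300, card=300
  {B}: scan cost=40, card=40
  {C}: scan cost=40, card=40
  {AB}: card=6000; try (B,hash)→1080, (A,merge)→3320, (B,merge)→3580, (A,hash)→5480, (A,nl)→12040, (B,nl)→12300; best=1080 via (B,hash)
  {BC}: card=320; try (C,hash)→560, (B,hash)→560, (C,merge)→600, (C,nl_idx)→600, (B,merge)→600, (C,nl)→1640 …(+1); best=560 via (C,hash)
  {ABC}: card=48000; try (A,hash)→6280, (A,merge)→6760, (C,hash)→7560, (C,nl_idx)→85080, (C,merge)→85360, (A,nl)→96560 …(+1); best=6280 via (A,hash)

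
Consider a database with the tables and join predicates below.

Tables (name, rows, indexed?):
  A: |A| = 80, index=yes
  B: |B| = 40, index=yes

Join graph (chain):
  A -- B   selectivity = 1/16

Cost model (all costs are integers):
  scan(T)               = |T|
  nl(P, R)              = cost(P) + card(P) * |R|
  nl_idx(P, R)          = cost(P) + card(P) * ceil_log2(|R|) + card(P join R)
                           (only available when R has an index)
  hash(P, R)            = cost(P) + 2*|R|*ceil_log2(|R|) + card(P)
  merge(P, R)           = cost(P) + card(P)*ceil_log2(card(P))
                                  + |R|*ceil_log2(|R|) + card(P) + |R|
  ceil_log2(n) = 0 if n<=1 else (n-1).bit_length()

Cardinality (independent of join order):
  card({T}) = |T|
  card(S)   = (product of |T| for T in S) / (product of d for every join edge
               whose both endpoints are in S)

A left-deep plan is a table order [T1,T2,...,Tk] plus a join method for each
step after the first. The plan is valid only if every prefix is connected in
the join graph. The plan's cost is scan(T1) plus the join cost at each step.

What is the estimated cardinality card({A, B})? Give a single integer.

200

Tables in S: A(80), B(40)
Edges inside S: A-B(d=16)
numerator = 80 * 40 = 3200
denominator = 16 = 16
card(S) = 3200 / 16 = 200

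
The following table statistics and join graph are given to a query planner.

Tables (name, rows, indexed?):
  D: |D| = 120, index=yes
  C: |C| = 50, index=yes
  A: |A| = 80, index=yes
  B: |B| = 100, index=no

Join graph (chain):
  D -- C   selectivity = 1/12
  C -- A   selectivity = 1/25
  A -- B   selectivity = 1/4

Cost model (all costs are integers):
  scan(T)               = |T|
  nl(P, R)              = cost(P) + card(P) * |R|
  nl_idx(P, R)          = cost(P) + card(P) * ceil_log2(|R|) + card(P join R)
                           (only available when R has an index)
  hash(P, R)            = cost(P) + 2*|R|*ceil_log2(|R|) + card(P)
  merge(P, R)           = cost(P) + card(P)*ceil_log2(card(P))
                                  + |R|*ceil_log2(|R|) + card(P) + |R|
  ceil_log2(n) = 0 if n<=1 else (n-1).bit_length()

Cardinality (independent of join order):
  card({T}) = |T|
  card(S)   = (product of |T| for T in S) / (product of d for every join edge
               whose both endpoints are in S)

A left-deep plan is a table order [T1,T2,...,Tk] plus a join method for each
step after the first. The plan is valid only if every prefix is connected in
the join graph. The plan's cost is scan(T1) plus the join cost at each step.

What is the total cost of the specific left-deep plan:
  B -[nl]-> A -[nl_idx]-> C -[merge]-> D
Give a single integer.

77060

step 1: scan B: cost=100, card=100
step 2: join A via nl
    card(P join A) = 100*80/(4) = 2000
    cost = 100 + 100*80 = 8100
step 3: join C via nl_idx
    card(P join C) = 2000*50/(25) = 4000
    cost = 8100 + 2000*6 + 4000 = 24100
step 4: join D via merge
    card(P join D) = 4000*120/(12) = 40000
    cost = 24100 + 4000*12 + 120*7 + 4000 + 120 = 77060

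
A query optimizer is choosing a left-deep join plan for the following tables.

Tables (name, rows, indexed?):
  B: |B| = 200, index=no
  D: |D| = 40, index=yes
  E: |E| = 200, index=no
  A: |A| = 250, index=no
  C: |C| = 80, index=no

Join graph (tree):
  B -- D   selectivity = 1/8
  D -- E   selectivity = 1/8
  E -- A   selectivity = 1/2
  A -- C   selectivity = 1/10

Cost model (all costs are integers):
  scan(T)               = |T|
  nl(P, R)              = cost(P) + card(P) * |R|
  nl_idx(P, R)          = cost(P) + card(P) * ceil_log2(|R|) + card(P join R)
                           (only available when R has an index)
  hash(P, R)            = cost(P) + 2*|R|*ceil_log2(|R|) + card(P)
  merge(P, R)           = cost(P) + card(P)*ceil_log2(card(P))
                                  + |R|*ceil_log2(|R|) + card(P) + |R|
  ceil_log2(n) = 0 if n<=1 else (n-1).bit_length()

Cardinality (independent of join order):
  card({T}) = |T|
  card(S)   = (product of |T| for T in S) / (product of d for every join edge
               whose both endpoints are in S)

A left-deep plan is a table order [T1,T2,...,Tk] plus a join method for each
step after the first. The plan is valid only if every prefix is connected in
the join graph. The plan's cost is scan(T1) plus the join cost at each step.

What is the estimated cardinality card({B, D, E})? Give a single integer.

Tables in S: B(200), D(40), E(200)
Edges inside S: B-D(d=8), D-E(d=8)
numerator = 200 * 40 * 200 = 1600000
denominator = 8 * 8 = 64
card(S) = 1600000 / 64 = 25000

25000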